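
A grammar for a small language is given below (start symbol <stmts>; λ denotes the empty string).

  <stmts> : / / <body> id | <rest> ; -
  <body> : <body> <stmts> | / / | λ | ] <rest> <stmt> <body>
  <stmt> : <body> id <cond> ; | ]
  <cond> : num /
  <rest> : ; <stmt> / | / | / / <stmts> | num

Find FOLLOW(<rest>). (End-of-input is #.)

{ /, ;, ], id, num }

In <stmts> : <rest> ; -: add FIRST(; -) = { ; }.
In <body> : ] <rest> <stmt> <body>: add FIRST(<stmt> <body>) = { /, ;, ], id, num }.
Union: FOLLOW(<rest>) = { /, ;, ], id, num }.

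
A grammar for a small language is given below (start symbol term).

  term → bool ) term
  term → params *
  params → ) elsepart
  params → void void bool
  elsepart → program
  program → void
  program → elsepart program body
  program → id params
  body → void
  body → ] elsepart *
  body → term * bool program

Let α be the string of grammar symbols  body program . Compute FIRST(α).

Add FIRST(body) = { ), ], bool, void }; body is not nullable, stop.

{ ), ], bool, void }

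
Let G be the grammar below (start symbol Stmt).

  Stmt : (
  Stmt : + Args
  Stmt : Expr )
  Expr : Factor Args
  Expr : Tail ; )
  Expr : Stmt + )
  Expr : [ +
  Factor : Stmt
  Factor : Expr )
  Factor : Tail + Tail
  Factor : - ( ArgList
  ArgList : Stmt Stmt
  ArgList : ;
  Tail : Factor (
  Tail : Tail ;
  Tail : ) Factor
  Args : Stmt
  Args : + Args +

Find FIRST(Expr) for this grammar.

From Expr : Factor Args: add FIRST(Factor) = { (, ), +, -, [ }.
From Expr : Tail ; ): add FIRST(Tail) = { (, ), +, -, [ }.
From Expr : Stmt + ): add FIRST(Stmt) = { (, ), +, -, [ }.
Expr : [ + contributes {[}.
Union: FIRST(Expr) = { (, ), +, -, [ }.

{ (, ), +, -, [ }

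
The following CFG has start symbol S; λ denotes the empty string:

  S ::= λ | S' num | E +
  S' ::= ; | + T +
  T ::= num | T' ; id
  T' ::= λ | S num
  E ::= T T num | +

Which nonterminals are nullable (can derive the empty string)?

{ S, T' }

Directly nullable (have an λ-production): S, T'.
No other nonterminal has a production whose RHS symbols are all nullable.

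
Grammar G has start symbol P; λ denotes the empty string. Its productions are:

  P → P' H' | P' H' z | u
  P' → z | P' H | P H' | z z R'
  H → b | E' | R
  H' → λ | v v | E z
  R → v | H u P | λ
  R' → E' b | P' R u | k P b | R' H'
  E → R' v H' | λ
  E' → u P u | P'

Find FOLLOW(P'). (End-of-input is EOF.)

{ EOF, b, k, u, v, z }

In P → P' H': add FIRST(H')\{λ} = { k, u, v, z }.
  Since H' is nullable, also add FOLLOW(P) = { EOF, b, k, u, v, z }.
In P → P' H' z: add FIRST(H' z) = { k, u, v, z }.
In P' → P' H: add FIRST(H)\{λ} = { b, u, v, z }.
  Since H is nullable, also add FOLLOW(P') = { EOF, b, k, u, v, z }.
In R' → P' R u: add FIRST(R u) = { b, u, v, z }.
In E' → P': P' is at the end, add FOLLOW(E') = { EOF, b, k, u, v, z }.
Union: FOLLOW(P') = { EOF, b, k, u, v, z }.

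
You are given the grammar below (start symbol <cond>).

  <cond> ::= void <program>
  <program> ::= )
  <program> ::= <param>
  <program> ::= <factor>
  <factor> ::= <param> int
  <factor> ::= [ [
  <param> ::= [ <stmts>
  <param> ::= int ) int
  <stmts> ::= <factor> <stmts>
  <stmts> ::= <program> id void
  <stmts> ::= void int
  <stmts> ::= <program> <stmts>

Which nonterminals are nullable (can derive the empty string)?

No nonterminal has an empty production or an RHS whose symbols are all nullable.

{ } (none)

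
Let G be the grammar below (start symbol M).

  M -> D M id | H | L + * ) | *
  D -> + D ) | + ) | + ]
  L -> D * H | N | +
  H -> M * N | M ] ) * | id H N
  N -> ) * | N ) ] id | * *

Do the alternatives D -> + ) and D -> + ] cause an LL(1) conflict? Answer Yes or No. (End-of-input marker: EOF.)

FIRST(+ )) = { + } and FIRST(+ ]) = { + }.
Both contain +, so the two alternatives are not disjoint — LL(1) conflict.

Yes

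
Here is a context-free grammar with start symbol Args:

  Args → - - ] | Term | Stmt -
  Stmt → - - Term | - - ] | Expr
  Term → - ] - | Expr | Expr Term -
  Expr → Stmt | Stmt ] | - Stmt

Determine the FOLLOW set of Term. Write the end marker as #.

In Args → Term: Term is at the end, add FOLLOW(Args) = { # }.
In Stmt → - - Term: Term is at the end, add FOLLOW(Stmt) = { #, -, ] }.
In Term → Expr Term -: add FIRST(-) = { - }.
Union: FOLLOW(Term) = { #, -, ] }.

{ #, -, ] }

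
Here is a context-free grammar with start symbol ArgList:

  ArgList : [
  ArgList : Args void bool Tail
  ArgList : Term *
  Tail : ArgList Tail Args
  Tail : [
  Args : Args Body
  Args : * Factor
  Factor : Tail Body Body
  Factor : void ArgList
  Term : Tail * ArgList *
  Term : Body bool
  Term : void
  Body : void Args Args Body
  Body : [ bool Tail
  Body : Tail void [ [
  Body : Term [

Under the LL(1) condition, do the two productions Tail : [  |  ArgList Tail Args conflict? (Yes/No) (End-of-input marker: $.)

FIRST([) = { [ } and FIRST(ArgList Tail Args) = { *, [, void }.
Both contain [, so the two alternatives are not disjoint — LL(1) conflict.

Yes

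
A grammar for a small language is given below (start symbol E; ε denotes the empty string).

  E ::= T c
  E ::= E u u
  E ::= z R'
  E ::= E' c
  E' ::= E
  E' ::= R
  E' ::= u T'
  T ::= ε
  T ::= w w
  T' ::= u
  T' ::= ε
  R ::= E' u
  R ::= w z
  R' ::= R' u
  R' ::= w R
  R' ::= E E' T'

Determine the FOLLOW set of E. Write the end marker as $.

E is the start symbol, so $ ∈ FOLLOW(E).
In E ::= E u u: add FIRST(u u) = { u }.
In E' ::= E: E is at the end, add FOLLOW(E') = { $, c, u, w, z }.
In R' ::= E E' T': add FIRST(E' T') = { c, u, w, z }.
Union: FOLLOW(E) = { $, c, u, w, z }.

{ $, c, u, w, z }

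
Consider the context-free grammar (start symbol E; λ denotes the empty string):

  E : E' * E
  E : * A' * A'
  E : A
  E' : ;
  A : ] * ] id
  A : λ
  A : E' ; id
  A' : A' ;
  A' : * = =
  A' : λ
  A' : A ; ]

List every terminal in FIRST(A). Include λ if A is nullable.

{ ;, ], λ }

A : ] * ] id contributes {]}.
A : λ contributes λ.
From A : E' ; id: add FIRST(E') = { ; }.
Union: FIRST(A) = { ;, ], λ }.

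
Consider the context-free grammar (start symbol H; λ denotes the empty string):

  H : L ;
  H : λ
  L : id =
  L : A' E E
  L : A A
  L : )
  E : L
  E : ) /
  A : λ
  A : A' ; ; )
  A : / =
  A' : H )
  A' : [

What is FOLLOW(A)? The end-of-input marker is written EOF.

In L : A A: add FIRST(A)\{λ} = { ), /, ;, [, id }.
  Since A is nullable, also add FOLLOW(L) = { ), /, ;, [, id }.
In L : A A: A is at the end, add FOLLOW(L) = { ), /, ;, [, id }.
Union: FOLLOW(A) = { ), /, ;, [, id }.

{ ), /, ;, [, id }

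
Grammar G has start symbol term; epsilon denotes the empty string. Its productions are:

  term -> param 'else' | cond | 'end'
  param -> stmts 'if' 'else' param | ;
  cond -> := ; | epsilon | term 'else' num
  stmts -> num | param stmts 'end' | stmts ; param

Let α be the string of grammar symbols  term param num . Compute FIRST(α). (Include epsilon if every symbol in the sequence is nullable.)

{ 'else', 'end', :=, ;, num }

Add FIRST(term)\{epsilon} = { 'else', 'end', :=, ;, num }; term is nullable, continue.
Add FIRST(param) = { ;, num }; param is not nullable, stop.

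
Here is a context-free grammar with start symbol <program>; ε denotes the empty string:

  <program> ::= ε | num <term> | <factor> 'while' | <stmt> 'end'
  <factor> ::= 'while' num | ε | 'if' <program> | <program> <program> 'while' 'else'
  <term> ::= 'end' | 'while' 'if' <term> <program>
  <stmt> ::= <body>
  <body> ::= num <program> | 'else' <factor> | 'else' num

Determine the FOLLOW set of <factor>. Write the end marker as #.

In <program> ::= <factor> 'while': add FIRST('while') = { 'while' }.
In <body> ::= 'else' <factor>: <factor> is at the end, add FOLLOW(<body>) = { 'end' }.
Union: FOLLOW(<factor>) = { 'end', 'while' }.

{ 'end', 'while' }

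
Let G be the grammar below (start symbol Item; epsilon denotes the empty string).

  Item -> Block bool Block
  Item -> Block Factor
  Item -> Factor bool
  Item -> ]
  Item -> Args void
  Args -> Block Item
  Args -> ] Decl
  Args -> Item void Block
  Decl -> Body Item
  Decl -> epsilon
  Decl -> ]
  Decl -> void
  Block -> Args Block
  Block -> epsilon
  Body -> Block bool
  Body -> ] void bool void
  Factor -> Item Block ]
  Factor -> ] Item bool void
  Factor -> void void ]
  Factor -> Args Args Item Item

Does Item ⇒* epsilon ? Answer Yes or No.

No

Nullable nonterminals: Block, Decl.
No production of Item has an RHS whose symbols are all nullable, so Item is not nullable.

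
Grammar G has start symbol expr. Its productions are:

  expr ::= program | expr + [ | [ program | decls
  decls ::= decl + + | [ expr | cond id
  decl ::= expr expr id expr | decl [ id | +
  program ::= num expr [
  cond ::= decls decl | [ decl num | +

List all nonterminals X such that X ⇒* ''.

No nonterminal has an empty production or an RHS whose symbols are all nullable.

{ } (none)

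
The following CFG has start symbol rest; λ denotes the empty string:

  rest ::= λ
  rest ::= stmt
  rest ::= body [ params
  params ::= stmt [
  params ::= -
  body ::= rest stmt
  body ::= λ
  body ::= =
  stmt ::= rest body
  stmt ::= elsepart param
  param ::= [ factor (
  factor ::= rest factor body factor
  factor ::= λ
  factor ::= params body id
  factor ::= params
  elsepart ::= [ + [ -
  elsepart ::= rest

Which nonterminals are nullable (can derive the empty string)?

{ body, elsepart, factor, rest, stmt }

Directly nullable (have an λ-production): rest, body, factor.
stmt ::= rest body with every symbol nullable, so stmt is nullable.
elsepart ::= rest with every symbol nullable, so elsepart is nullable.
No other nonterminal has a production whose RHS symbols are all nullable.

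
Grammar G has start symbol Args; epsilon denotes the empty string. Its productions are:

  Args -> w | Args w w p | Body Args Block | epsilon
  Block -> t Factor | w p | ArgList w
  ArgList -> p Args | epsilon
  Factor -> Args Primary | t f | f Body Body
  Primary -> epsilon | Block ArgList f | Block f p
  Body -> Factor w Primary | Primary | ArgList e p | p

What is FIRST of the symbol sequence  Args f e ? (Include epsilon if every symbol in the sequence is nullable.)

Add FIRST(Args)\{epsilon} = { e, f, p, t, w }; Args is nullable, continue.
f is a terminal; add {f} and stop.

{ e, f, p, t, w }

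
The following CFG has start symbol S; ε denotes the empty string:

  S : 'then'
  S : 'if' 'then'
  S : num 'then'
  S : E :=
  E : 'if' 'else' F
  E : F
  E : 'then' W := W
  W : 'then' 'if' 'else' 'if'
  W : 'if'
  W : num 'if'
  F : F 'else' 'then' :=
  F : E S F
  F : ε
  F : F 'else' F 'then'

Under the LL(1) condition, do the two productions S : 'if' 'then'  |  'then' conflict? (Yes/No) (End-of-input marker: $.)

FIRST('if' 'then') = { 'if' } and FIRST('then') = { 'then' }.
The FIRST sets are disjoint and neither alternative is nullable — no conflict.

No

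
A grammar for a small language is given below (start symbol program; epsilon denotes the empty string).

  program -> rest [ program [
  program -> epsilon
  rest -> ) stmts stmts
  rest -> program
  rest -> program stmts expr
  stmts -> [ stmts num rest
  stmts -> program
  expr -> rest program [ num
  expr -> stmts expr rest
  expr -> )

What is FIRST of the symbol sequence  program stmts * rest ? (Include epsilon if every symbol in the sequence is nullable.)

Add FIRST(program)\{epsilon} = { ), [ }; program is nullable, continue.
Add FIRST(stmts)\{epsilon} = { ), [ }; stmts is nullable, continue.
* is a terminal; add {*} and stop.

{ ), *, [ }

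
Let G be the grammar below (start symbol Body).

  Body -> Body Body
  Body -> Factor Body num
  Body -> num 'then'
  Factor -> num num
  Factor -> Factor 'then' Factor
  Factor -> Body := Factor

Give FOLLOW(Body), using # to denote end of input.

Body is the start symbol, so # ∈ FOLLOW(Body).
In Body -> Body Body: add FIRST(Body) = { num }.
In Body -> Body Body: Body is at the end, add FOLLOW(Body) = { #, :=, num }.
In Body -> Factor Body num: add FIRST(num) = { num }.
In Factor -> Body := Factor: add FIRST(:= Factor) = { := }.
Union: FOLLOW(Body) = { #, :=, num }.

{ #, :=, num }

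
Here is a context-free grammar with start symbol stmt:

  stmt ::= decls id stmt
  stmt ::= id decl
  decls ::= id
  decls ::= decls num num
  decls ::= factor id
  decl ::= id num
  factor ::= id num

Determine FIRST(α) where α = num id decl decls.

num is a terminal; add {num} and stop.

{ num }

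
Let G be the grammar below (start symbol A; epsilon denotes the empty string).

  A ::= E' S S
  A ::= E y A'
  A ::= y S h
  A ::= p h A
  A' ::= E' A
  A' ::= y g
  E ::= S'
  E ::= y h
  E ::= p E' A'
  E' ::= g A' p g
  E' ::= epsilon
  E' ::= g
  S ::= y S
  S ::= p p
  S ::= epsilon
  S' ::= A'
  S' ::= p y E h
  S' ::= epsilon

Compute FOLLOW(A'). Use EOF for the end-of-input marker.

{ EOF, h, p, y }

In A ::= E y A': A' is at the end, add FOLLOW(A) = { EOF, h, p, y }.
In E ::= p E' A': A' is at the end, add FOLLOW(E) = { h, y }.
In E' ::= g A' p g: add FIRST(p g) = { p }.
In S' ::= A': A' is at the end, add FOLLOW(S') = { h, y }.
Union: FOLLOW(A') = { EOF, h, p, y }.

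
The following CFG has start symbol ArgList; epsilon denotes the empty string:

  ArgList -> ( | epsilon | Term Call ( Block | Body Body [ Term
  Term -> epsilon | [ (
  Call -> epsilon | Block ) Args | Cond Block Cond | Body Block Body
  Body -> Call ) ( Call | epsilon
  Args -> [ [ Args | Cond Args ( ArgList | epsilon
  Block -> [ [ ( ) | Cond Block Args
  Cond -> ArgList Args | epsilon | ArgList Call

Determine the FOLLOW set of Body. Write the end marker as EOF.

{ (, ), [ }

In ArgList -> Body Body [ Term: add FIRST(Body [ Term) = { (, ), [ }.
In ArgList -> Body Body [ Term: add FIRST([ Term) = { [ }.
In Call -> Body Block Body: add FIRST(Block Body) = { (, ), [ }.
In Call -> Body Block Body: Body is at the end, add FOLLOW(Call) = { (, ), [ }.
Union: FOLLOW(Body) = { (, ), [ }.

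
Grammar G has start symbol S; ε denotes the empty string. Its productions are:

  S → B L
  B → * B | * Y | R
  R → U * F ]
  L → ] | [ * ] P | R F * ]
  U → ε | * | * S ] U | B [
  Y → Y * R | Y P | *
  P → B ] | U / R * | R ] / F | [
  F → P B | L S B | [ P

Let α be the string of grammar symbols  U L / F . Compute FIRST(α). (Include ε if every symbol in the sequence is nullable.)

{ *, [, ] }

Add FIRST(U)\{ε} = { * }; U is nullable, continue.
Add FIRST(L) = { *, [, ] }; L is not nullable, stop.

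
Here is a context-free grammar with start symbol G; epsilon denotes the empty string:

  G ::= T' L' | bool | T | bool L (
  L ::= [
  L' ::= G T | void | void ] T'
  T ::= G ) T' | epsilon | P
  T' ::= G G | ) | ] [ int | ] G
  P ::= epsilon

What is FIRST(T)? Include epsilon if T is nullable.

From T ::= G ) T': G nullable, take FIRST(G) ∪ {)} = { ), ], bool, void }.
T ::= epsilon contributes epsilon.
From T ::= P: add FIRST(P) = { epsilon } (including epsilon since P is nullable).
Union: FIRST(T) = { ), ], bool, void, epsilon }.

{ ), ], bool, void, epsilon }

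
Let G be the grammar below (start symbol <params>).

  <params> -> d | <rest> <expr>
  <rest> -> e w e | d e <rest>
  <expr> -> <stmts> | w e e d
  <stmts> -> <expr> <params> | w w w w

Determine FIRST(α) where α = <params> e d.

{ d, e }

Add FIRST(<params>) = { d, e }; <params> is not nullable, stop.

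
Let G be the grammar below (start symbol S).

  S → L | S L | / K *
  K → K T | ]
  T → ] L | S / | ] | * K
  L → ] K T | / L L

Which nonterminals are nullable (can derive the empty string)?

No nonterminal has an empty production or an RHS whose symbols are all nullable.

{ } (none)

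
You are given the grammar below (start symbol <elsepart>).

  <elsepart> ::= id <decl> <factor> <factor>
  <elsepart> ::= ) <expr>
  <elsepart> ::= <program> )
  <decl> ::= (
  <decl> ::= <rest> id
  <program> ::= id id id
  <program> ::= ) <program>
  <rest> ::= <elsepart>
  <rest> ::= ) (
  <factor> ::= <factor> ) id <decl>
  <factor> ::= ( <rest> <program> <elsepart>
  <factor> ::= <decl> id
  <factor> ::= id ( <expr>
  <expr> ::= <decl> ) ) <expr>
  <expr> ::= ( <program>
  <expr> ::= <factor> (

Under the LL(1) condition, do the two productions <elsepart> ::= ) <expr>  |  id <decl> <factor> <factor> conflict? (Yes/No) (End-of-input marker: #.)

No

FIRST() <expr>) = { ) } and FIRST(id <decl> <factor> <factor>) = { id }.
The FIRST sets are disjoint and neither alternative is nullable — no conflict.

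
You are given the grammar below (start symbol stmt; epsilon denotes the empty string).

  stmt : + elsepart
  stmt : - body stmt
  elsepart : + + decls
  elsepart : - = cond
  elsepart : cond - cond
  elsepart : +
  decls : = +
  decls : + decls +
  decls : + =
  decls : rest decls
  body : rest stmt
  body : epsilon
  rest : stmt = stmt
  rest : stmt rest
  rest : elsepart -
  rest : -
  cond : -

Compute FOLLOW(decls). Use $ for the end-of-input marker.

{ $, +, -, = }

In elsepart : + + decls: decls is at the end, add FOLLOW(elsepart) = { $, +, -, = }.
In decls : + decls +: add FIRST(+) = { + }.
In decls : rest decls: decls is at the end, add FOLLOW(decls) = { $, +, -, = }.
Union: FOLLOW(decls) = { $, +, -, = }.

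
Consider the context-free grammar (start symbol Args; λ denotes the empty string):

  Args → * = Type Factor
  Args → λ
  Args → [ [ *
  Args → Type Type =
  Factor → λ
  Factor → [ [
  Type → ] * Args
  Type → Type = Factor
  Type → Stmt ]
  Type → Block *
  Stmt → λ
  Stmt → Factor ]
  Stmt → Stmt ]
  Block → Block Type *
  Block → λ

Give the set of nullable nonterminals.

{ Args, Block, Factor, Stmt }

Directly nullable (have an λ-production): Args, Factor, Stmt, Block.
No other nonterminal has a production whose RHS symbols are all nullable.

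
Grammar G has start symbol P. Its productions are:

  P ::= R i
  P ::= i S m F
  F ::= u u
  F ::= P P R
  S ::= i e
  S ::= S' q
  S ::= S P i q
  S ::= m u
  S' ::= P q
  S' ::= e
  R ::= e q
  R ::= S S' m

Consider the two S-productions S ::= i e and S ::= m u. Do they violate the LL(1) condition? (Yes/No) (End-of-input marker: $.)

FIRST(i e) = { i } and FIRST(m u) = { m }.
The FIRST sets are disjoint and neither alternative is nullable — no conflict.

No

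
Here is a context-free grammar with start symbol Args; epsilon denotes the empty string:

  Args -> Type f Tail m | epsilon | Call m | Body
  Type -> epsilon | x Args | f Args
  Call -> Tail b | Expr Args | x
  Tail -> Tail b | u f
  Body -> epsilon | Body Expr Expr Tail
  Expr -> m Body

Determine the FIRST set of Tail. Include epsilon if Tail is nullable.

{ u }

From Tail -> Tail b: add FIRST(Tail) = { u }.
Tail -> u f contributes {u}.
Union: FIRST(Tail) = { u }.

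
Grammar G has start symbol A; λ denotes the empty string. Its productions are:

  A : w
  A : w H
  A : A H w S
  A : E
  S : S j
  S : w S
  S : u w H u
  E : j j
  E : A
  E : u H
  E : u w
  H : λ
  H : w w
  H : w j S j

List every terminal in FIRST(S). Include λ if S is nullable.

{ u, w }

From S : S j: add FIRST(S) = { u, w }.
S : w S contributes {w}.
S : u w H u contributes {u}.
Union: FIRST(S) = { u, w }.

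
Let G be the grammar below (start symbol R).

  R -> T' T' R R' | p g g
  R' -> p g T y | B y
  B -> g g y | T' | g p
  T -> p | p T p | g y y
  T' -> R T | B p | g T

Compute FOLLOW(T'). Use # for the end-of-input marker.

In R -> T' T' R R': add FIRST(T' R R') = { g, p }.
In R -> T' T' R R': add FIRST(R R') = { g, p }.
In B -> T': T' is at the end, add FOLLOW(B) = { p, y }.
Union: FOLLOW(T') = { g, p, y }.

{ g, p, y }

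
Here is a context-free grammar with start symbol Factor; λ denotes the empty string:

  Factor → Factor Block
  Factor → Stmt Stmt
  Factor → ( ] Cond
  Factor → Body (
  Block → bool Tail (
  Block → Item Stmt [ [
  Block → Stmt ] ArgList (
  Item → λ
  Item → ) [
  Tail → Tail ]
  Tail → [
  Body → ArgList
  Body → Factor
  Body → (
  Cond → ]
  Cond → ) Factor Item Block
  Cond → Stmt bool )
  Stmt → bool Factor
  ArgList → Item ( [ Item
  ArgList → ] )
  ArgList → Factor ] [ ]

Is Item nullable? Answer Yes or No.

Item has an λ-production, so Item ⇒ λ.

Yes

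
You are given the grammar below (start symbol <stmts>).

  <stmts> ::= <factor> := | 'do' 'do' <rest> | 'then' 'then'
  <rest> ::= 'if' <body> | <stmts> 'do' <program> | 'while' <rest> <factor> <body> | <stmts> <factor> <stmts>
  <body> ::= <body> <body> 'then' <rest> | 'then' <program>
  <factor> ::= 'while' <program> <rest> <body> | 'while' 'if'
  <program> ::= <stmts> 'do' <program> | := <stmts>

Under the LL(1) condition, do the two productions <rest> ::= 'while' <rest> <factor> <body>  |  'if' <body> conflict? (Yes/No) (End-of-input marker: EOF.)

No

FIRST('while' <rest> <factor> <body>) = { 'while' } and FIRST('if' <body>) = { 'if' }.
The FIRST sets are disjoint and neither alternative is nullable — no conflict.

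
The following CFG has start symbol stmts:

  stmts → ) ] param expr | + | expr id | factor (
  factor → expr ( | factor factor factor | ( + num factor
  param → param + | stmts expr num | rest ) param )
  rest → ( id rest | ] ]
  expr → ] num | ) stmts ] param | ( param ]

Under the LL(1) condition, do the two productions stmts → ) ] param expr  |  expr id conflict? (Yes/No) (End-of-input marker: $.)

Yes

FIRST() ] param expr) = { ) } and FIRST(expr id) = { (, ), ] }.
Both contain ), so the two alternatives are not disjoint — LL(1) conflict.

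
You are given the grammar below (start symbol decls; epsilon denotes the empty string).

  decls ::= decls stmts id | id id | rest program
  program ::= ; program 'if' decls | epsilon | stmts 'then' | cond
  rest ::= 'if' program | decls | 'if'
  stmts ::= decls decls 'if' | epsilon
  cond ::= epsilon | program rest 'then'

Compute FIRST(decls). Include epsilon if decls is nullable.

{ 'if', id }

From decls ::= decls stmts id: add FIRST(decls) = { 'if', id }.
decls ::= id id contributes {id}.
From decls ::= rest program: add FIRST(rest) = { 'if', id }.
Union: FIRST(decls) = { 'if', id }.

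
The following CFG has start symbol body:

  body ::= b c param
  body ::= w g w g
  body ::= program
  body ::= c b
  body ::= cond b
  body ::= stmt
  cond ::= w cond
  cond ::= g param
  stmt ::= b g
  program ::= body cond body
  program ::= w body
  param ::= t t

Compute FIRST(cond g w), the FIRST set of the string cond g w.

{ g, w }

Add FIRST(cond) = { g, w }; cond is not nullable, stop.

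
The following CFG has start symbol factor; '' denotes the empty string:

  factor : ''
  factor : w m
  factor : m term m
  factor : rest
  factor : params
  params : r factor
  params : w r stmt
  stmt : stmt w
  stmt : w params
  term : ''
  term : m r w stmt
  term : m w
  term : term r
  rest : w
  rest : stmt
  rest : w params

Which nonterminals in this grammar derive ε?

Directly nullable (have an ''-production): factor, term.
No other nonterminal has a production whose RHS symbols are all nullable.

{ factor, term }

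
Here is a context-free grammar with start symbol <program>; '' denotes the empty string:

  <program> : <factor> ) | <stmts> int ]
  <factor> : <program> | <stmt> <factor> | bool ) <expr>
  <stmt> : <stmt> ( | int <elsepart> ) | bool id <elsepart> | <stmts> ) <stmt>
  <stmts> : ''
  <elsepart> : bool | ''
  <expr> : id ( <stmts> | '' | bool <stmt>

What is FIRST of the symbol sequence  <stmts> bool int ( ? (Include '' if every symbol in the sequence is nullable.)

Add FIRST(<stmts>)\{''} = {  }; <stmts> is nullable, continue.
bool is a terminal; add {bool} and stop.

{ bool }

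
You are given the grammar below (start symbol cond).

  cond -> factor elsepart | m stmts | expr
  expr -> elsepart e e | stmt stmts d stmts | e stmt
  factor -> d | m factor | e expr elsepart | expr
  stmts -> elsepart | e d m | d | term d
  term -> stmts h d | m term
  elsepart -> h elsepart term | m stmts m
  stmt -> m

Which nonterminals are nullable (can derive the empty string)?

{ } (none)

No nonterminal has an empty production or an RHS whose symbols are all nullable.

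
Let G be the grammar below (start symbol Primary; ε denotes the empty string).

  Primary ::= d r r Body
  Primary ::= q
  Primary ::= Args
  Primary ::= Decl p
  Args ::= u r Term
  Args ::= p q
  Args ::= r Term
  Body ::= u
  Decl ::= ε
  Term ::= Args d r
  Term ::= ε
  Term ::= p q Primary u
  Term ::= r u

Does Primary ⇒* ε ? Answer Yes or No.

Nullable nonterminals: Decl, Term.
No production of Primary has an RHS whose symbols are all nullable, so Primary is not nullable.

No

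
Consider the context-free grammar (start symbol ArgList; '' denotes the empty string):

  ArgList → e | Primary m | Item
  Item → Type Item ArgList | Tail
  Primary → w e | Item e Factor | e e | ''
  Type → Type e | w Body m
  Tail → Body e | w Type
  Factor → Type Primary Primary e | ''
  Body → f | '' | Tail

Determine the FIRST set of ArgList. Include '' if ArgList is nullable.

ArgList → e contributes {e}.
From ArgList → Primary m: Primary nullable, take FIRST(Primary) ∪ {m} = { e, f, m, w }.
From ArgList → Item: add FIRST(Item) = { e, f, w }.
Union: FIRST(ArgList) = { e, f, m, w }.

{ e, f, m, w }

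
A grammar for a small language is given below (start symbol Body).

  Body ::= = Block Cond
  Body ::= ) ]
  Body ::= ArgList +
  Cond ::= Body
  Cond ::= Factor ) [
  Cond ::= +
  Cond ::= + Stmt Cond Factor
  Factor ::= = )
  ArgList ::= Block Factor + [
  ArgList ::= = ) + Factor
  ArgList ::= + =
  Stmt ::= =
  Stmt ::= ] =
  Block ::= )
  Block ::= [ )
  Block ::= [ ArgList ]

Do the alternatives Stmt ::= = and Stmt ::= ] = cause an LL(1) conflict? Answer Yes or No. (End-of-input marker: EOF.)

FIRST(=) = { = } and FIRST(] =) = { ] }.
The FIRST sets are disjoint and neither alternative is nullable — no conflict.

No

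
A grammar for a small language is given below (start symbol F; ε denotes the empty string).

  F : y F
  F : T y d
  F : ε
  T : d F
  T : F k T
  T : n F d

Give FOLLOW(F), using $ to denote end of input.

F is the start symbol, so $ ∈ FOLLOW(F).
In F : y F: F is at the end, add FOLLOW(F) = { $, d, k, y }.
In T : d F: F is at the end, add FOLLOW(T) = { y }.
In T : F k T: add FIRST(k T) = { k }.
In T : n F d: add FIRST(d) = { d }.
Union: FOLLOW(F) = { $, d, k, y }.

{ $, d, k, y }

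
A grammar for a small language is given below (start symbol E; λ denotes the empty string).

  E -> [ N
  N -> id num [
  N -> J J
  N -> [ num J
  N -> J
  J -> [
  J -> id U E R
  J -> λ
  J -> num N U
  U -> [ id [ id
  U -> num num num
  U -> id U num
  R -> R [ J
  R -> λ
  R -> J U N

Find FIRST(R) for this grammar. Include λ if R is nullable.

From R -> R [ J: R nullable, take FIRST(R) ∪ {[} = { [, id, num }.
R -> λ contributes λ.
From R -> J U N: J nullable, take FIRST(J) ∪ FIRST(U) = { [, id, num }.
Union: FIRST(R) = { [, id, num, λ }.

{ [, id, num, λ }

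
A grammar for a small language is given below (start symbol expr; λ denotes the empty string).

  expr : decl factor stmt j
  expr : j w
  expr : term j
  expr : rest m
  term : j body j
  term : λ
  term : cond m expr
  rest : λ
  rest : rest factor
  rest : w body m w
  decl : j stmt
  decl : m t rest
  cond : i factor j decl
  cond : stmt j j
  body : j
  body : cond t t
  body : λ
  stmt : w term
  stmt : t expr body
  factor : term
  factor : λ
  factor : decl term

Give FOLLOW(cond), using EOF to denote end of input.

In term : cond m expr: add FIRST(m expr) = { m }.
In body : cond t t: add FIRST(t t) = { t }.
Union: FOLLOW(cond) = { m, t }.

{ m, t }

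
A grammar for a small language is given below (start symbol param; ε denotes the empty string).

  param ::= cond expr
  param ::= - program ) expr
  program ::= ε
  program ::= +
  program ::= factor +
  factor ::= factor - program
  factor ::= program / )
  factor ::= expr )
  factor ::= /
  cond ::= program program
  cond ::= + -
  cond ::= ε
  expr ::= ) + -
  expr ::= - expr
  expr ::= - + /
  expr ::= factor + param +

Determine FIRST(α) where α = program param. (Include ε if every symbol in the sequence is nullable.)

{ ), +, -, / }

Add FIRST(program)\{ε} = { ), +, -, / }; program is nullable, continue.
Add FIRST(param) = { ), +, -, / }; param is not nullable, stop.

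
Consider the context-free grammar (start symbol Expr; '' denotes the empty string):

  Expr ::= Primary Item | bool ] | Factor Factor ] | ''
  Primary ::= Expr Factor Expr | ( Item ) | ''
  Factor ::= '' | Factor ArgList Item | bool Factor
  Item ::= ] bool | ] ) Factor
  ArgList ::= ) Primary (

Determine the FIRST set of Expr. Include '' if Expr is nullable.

{ (, ), ], bool, '' }

From Expr ::= Primary Item: Primary nullable, take FIRST(Primary) ∪ FIRST(Item) = { (, ), ], bool }.
Expr ::= bool ] contributes {bool}.
From Expr ::= Factor Factor ]: Factor, Factor nullable, take FIRST(Factor) ∪ FIRST(Factor) ∪ {]} = { ), ], bool }.
Expr ::= '' contributes ''.
Union: FIRST(Expr) = { (, ), ], bool, '' }.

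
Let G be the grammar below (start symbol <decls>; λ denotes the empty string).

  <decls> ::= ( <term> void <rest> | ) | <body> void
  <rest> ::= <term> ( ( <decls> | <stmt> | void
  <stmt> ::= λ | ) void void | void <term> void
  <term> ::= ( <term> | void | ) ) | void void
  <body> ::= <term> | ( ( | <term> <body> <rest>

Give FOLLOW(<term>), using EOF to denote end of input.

In <decls> ::= ( <term> void <rest>: add FIRST(void <rest>) = { void }.
In <rest> ::= <term> ( ( <decls>: add FIRST(( ( <decls>) = { ( }.
In <stmt> ::= void <term> void: add FIRST(void) = { void }.
In <term> ::= ( <term>: <term> is at the end, add FOLLOW(<term>) = { (, ), void }.
In <body> ::= <term>: <term> is at the end, add FOLLOW(<body>) = { (, ), void }.
In <body> ::= <term> <body> <rest>: add FIRST(<body> <rest>) = { (, ), void }.
Union: FOLLOW(<term>) = { (, ), void }.

{ (, ), void }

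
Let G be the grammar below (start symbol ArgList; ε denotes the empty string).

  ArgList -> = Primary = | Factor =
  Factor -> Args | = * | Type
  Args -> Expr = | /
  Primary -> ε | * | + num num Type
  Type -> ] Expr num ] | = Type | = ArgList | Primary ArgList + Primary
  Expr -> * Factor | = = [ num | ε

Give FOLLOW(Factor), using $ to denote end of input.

{ =, num }

In ArgList -> Factor =: add FIRST(=) = { = }.
In Expr -> * Factor: Factor is at the end, add FOLLOW(Expr) = { =, num }.
Union: FOLLOW(Factor) = { =, num }.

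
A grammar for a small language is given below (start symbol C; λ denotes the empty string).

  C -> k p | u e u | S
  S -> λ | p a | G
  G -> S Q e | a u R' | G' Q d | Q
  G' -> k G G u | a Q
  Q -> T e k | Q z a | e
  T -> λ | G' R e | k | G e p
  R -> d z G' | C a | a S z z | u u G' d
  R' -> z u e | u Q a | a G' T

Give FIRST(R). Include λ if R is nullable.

R -> d z G' contributes {d}.
From R -> C a: C nullable, take FIRST(C) ∪ {a} = { a, e, k, p, u }.
R -> a S z z contributes {a}.
R -> u u G' d contributes {u}.
Union: FIRST(R) = { a, d, e, k, p, u }.

{ a, d, e, k, p, u }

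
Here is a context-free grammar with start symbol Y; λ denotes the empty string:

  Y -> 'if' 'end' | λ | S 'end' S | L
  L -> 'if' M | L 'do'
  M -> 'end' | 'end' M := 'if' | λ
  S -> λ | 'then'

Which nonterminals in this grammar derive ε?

{ M, S, Y }

Directly nullable (have an λ-production): Y, M, S.
No other nonterminal has a production whose RHS symbols are all nullable.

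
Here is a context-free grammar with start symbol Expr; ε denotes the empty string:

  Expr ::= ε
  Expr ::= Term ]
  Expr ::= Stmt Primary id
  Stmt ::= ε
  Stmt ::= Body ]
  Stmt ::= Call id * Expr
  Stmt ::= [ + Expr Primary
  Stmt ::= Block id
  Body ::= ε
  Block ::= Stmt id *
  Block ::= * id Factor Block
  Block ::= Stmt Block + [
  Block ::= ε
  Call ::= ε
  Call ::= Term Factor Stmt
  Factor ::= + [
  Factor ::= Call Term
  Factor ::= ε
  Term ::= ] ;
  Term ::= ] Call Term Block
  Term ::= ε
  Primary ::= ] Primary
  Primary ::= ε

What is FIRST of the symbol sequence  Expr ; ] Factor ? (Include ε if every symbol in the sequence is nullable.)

{ *, +, ;, [, ], id }

Add FIRST(Expr)\{ε} = { *, +, [, ], id }; Expr is nullable, continue.
; is a terminal; add {;} and stop.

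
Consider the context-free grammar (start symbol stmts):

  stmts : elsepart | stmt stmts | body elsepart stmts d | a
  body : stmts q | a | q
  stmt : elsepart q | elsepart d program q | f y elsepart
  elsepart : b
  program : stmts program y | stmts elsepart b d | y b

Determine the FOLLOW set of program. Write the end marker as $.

In stmt : elsepart d program q: add FIRST(q) = { q }.
In program : stmts program y: add FIRST(y) = { y }.
Union: FOLLOW(program) = { q, y }.

{ q, y }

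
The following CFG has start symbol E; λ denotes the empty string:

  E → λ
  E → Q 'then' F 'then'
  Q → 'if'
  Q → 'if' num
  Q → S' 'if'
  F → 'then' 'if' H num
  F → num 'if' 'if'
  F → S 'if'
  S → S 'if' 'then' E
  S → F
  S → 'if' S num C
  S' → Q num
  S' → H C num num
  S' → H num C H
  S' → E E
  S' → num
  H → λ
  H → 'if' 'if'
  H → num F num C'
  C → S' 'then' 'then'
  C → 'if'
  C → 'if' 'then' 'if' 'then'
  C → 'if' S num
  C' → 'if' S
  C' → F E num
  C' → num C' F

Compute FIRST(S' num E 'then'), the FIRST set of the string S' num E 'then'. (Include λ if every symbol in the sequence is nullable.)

Add FIRST(S')\{λ} = { 'if', 'then', num }; S' is nullable, continue.
num is a terminal; add {num} and stop.

{ 'if', 'then', num }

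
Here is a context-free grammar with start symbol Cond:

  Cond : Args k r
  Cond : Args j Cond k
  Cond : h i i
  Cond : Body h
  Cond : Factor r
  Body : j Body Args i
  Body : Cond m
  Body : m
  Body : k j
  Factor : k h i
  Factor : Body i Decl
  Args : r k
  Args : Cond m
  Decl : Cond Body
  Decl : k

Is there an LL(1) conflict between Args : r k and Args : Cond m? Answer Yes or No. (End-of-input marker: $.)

FIRST(r k) = { r } and FIRST(Cond m) = { h, j, k, m, r }.
Both contain r, so the two alternatives are not disjoint — LL(1) conflict.

Yes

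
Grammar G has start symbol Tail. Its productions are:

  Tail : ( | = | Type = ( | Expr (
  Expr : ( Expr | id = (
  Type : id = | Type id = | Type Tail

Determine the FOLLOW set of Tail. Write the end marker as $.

{ $, (, =, id }

Tail is the start symbol, so $ ∈ FOLLOW(Tail).
In Type : Type Tail: Tail is at the end, add FOLLOW(Type) = { (, =, id }.
Union: FOLLOW(Tail) = { $, (, =, id }.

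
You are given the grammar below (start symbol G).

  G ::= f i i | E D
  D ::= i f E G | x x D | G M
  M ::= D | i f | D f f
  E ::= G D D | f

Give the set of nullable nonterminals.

No nonterminal has an empty production or an RHS whose symbols are all nullable.

{ } (none)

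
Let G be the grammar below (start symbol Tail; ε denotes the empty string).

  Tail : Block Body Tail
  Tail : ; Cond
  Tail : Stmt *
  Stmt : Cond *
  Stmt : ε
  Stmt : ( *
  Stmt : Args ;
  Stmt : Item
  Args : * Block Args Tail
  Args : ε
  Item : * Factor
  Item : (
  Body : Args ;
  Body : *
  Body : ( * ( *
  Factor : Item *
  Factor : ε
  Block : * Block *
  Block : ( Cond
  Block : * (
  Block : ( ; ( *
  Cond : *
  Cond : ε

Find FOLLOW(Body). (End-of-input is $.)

In Tail : Block Body Tail: add FIRST(Tail) = { (, *, ; }.
Union: FOLLOW(Body) = { (, *, ; }.

{ (, *, ; }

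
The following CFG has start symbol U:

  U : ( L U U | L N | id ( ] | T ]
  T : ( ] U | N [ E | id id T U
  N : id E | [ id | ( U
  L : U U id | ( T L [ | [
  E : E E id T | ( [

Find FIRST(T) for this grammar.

{ (, [, id }

T : ( ] U contributes {(}.
From T : N [ E: add FIRST(N) = { (, [, id }.
T : id id T U contributes {id}.
Union: FIRST(T) = { (, [, id }.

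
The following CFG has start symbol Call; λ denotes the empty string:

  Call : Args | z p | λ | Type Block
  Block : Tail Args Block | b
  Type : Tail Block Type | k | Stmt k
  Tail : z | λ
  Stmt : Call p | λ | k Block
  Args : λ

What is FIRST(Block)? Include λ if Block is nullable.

{ b, z }

From Block : Tail Args Block: Tail, Args nullable, take FIRST(Tail) ∪ FIRST(Args) ∪ FIRST(Block) = { b, z }.
Block : b contributes {b}.
Union: FIRST(Block) = { b, z }.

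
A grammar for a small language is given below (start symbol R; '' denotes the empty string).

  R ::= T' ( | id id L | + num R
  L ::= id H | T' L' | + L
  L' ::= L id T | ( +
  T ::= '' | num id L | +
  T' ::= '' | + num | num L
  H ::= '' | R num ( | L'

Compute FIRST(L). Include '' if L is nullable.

{ (, +, id, num }

L ::= id H contributes {id}.
From L ::= T' L': T' nullable, take FIRST(T') ∪ FIRST(L') = { (, +, id, num }.
L ::= + L contributes {+}.
Union: FIRST(L) = { (, +, id, num }.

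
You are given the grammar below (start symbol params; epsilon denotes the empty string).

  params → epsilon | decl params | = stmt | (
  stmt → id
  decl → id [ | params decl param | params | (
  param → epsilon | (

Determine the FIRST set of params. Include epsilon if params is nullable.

params → epsilon contributes epsilon.
From params → decl params: decl, params nullable, take FIRST(decl) ∪ FIRST(params) = { (, =, id }; also epsilon since the whole RHS is nullable.
params → = stmt contributes {=}.
params → ( contributes {(}.
Union: FIRST(params) = { (, =, id, epsilon }.

{ (, =, id, epsilon }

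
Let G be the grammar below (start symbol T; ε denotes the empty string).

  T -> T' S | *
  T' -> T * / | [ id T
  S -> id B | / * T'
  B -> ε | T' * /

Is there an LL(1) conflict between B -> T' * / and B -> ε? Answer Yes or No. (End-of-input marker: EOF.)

Yes

FIRST(T' * /) = { *, [ } and FIRST(ε) = { ε }.
The second alternative is nullable and FOLLOW(B) = { EOF, *, /, id } shares * with FIRST of the first — conflict.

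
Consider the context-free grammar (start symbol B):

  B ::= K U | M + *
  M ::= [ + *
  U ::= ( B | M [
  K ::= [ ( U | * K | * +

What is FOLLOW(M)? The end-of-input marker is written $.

In B ::= M + *: add FIRST(+ *) = { + }.
In U ::= M [: add FIRST([) = { [ }.
Union: FOLLOW(M) = { +, [ }.

{ +, [ }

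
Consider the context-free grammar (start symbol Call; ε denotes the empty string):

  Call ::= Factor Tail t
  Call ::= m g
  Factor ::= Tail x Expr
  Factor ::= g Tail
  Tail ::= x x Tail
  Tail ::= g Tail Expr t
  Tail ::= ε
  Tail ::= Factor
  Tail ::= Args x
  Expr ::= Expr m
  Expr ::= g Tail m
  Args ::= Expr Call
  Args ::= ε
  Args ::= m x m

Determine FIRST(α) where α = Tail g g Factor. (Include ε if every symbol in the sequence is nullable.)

Add FIRST(Tail)\{ε} = { g, m, x }; Tail is nullable, continue.
g is a terminal; add {g} and stop.

{ g, m, x }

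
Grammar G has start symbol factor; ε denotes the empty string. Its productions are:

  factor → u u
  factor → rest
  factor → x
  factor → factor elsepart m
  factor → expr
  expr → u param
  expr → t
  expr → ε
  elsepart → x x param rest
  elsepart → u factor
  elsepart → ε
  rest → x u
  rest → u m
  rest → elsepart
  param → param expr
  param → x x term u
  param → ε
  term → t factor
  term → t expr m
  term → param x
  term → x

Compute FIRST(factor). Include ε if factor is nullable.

{ m, t, u, x, ε }

factor → u u contributes {u}.
From factor → rest: add FIRST(rest) = { u, x, ε } (including ε since rest is nullable).
factor → x contributes {x}.
From factor → factor elsepart m: factor, elsepart nullable, take FIRST(factor) ∪ FIRST(elsepart) ∪ {m} = { m, t, u, x }.
From factor → expr: add FIRST(expr) = { t, u, ε } (including ε since expr is nullable).
Union: FIRST(factor) = { m, t, u, x, ε }.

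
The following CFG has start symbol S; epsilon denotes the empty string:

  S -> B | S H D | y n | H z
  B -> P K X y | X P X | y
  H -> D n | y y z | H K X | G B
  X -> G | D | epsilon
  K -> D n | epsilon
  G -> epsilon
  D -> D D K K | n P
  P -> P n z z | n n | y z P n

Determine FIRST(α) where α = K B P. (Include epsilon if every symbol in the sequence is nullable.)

{ n, y }

Add FIRST(K)\{epsilon} = { n }; K is nullable, continue.
Add FIRST(B) = { n, y }; B is not nullable, stop.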